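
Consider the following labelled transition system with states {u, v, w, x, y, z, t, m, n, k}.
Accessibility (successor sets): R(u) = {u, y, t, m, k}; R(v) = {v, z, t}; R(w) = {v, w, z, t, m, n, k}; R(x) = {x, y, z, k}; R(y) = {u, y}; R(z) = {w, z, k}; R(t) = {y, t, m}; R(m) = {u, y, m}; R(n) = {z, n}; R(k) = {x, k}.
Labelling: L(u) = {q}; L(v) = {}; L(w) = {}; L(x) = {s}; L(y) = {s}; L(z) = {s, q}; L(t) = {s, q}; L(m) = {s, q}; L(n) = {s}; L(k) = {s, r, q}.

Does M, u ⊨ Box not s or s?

No

Recall that Box ψ holds at a world iff ψ holds at every accessible world, and Dia ψ holds iff ψ holds at some accessible world.
At u: Box not s is false, s is false, so Box not s or s is false.
  At u: Box not s requires not s at every successor {u, y, t, m, k}.
    not s fails at y, so Box not s is false at u.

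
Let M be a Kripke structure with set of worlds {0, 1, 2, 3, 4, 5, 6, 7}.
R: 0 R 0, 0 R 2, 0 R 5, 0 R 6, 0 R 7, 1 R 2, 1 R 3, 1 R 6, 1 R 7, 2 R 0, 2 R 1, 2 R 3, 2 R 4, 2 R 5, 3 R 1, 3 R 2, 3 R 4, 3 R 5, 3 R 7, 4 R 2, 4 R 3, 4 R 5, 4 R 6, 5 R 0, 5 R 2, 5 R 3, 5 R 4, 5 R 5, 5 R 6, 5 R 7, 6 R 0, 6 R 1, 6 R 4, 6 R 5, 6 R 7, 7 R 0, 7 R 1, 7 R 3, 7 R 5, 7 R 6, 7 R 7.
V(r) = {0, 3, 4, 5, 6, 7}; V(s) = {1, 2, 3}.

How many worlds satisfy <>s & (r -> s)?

3

Let φ = <>s & (r -> s). Evaluate φ at each world:
  0 (successors {0, 2, 5, 6, 7}): φ is false.
  1 (successors {2, 3, 6, 7}): φ is true.
  2 (successors {0, 1, 3, 4, 5}): φ is true.
  3 (successors {1, 2, 4, 5, 7}): φ is true.
  4 (successors {2, 3, 5, 6}): φ is false.
  5 (successors {0, 2, 3, 4, 5, 6, 7}): φ is false.
  6 (successors {0, 1, 4, 5, 7}): φ is false.
  7 (successors {0, 1, 3, 5, 6, 7}): φ is false.
For instance, at 4:
  At 4: <>s is true, r -> s is false, so <>s & (r -> s) is false.
    At 4: <>s requires s at some successor in {2, 3, 5, 6}.
      s holds at 2, so <>s is true at 4.
Satisfying worlds: {1, 2, 3}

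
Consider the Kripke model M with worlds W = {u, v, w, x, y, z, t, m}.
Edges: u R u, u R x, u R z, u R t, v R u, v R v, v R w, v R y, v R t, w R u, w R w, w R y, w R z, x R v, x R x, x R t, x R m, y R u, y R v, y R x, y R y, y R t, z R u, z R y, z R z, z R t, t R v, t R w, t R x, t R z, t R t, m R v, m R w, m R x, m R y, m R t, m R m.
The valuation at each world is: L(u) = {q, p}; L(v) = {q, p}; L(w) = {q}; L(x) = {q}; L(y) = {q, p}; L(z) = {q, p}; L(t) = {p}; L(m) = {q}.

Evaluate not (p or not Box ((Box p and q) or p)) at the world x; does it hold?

No

At x: p or not Box ((Box p and q) or p) is true, so not (p or not Box ((Box p and q) or p)) is false.
  At x: p is false, not Box ((Box p and q) or p) is true, so p or not Box ((Box p and q) or p) is true.
    At x: Box ((Box p and q) or p) is false, so not Box ((Box p and q) or p) is true.
      At x: Box ((Box p and q) or p) requires (Box p and q) or p at every successor {v, x, t, m}.
        (Box p and q) or p fails at x, so Box ((Box p and q) or p) is false at x.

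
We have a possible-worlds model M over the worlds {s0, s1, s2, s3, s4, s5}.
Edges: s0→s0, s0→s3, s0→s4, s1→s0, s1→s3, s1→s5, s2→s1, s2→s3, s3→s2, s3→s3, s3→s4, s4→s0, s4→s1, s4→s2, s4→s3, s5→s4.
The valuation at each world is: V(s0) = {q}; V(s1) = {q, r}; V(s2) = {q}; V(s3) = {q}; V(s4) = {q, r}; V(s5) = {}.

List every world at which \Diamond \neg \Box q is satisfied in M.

s2, s4

Let φ = \Diamond \neg \Box q. Evaluate φ at each world:
  s0 (successors {s0, s3, s4}): φ is false.
  s1 (successors {s0, s3, s5}): φ is false.
  s2 (successors {s1, s3}): φ is true.
  s3 (successors {s2, s3, s4}): φ is false.
  s4 (successors {s0, s1, s2, s3}): φ is true.
  s5 (successors {s4}): φ is false.
For instance, at s5:
  At s5: \Diamond \neg \Box q requires \neg \Box q at some successor in {s4}.
    At s4: \neg \Box q is false.
  So \Diamond \neg \Box q is false at s5.
Satisfying worlds: {s2, s4}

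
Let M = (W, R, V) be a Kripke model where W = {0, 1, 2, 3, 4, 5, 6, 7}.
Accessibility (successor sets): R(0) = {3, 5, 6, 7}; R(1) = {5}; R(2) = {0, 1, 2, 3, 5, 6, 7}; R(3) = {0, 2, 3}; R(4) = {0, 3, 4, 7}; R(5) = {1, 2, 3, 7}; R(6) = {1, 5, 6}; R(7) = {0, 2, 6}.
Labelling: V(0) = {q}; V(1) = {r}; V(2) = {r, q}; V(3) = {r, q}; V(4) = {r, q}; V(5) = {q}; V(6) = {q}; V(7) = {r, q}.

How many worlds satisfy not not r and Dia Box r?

Let φ = not not r and Dia Box r. Evaluate φ at each world:
  0 (successors {3, 5, 6, 7}): φ is false.
  1 (successors {5}): φ is true.
  2 (successors {0, 1, 2, 3, 5, 6, 7}): φ is true.
  3 (successors {0, 2, 3}): φ is false.
  4 (successors {0, 3, 4, 7}): φ is false.
  5 (successors {1, 2, 3, 7}): φ is false.
  6 (successors {1, 5, 6}): φ is false.
  7 (successors {0, 2, 6}): φ is false.
For instance, at 3:
  At 3: not not r is true, Dia Box r is false, so not not r and Dia Box r is false.
    At 3: Dia Box r requires Box r at some successor in {0, 2, 3}.
      At 0: Box r is false.
      At 2: Box r is false.
      At 3: Box r is false.
    So Dia Box r is false at 3.
Satisfying worlds: {1, 2}

2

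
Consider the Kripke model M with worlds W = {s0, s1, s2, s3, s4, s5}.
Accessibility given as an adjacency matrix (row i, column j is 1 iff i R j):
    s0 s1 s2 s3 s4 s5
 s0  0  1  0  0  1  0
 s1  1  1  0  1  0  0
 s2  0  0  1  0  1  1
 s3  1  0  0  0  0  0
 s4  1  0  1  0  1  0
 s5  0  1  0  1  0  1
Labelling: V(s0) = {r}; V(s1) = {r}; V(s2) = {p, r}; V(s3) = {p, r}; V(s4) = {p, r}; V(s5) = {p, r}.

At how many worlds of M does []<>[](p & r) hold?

0

Let φ = []<>[](p & r). Evaluate φ at each world:
  s0 (successors {s1, s4}): φ is false.
  s1 (successors {s0, s1, s3}): φ is false.
  s2 (successors {s2, s4, s5}): φ is false.
  s3 (successors {s0}): φ is false.
  s4 (successors {s0, s2, s4}): φ is false.
  s5 (successors {s1, s3, s5}): φ is false.
For instance, at s0:
  At s0: []<>[](p & r) requires <>[](p & r) at every successor {s1, s4}.
    <>[](p & r) fails at s1, so []<>[](p & r) is false at s0.
      At s1: <>[](p & r) requires [](p & r) at some successor in {s0, s1, s3}.
        At s0: [](p & r) is false.
        At s1: [](p & r) is false.
        At s3: [](p & r) is false.
      So <>[](p & r) is false at s1.
Satisfying worlds: none.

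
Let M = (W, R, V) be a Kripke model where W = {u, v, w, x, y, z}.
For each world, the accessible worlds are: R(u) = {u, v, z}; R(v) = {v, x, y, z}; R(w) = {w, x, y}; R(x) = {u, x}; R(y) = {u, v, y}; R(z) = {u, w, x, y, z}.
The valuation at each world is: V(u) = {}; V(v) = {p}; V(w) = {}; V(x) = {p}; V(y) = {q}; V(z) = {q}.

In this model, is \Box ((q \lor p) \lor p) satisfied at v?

At v: \Box ((q \lor p) \lor p) requires (q \lor p) \lor p at every successor {v, x, y, z}.
  At v: (q \lor p) \lor p is true.
  At x: (q \lor p) \lor p is true.
  At y: (q \lor p) \lor p is true.
  At z: (q \lor p) \lor p is true.
So \Box ((q \lor p) \lor p) is true at v.

Yes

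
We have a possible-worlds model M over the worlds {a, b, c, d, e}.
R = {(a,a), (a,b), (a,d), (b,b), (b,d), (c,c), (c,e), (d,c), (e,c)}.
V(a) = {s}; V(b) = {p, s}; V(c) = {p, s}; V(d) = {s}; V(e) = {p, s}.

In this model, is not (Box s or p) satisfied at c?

At c: Box s or p is true, so not (Box s or p) is false.
  At c: Box s is true, p is true, so Box s or p is true.
    At c: Box s requires s at every successor {c, e}.
      At c: s is true.
      At e: s is true.
    So Box s is true at c.

No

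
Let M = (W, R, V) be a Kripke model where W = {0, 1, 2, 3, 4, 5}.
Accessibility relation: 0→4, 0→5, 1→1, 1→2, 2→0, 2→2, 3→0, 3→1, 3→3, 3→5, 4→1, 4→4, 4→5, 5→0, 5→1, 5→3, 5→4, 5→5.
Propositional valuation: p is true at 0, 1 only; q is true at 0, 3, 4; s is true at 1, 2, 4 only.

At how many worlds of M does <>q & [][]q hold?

0

Let φ = <>q & [][]q. Evaluate φ at each world:
  0 (successors {4, 5}): φ is false.
  1 (successors {1, 2}): φ is false.
  2 (successors {0, 2}): φ is false.
  3 (successors {0, 1, 3, 5}): φ is false.
  4 (successors {1, 4, 5}): φ is false.
  5 (successors {0, 1, 3, 4, 5}): φ is false.
For instance, at 3:
  At 3: <>q is true, [][]q is false, so <>q & [][]q is false.
    At 3: <>q requires q at some successor in {0, 1, 3, 5}.
      q holds at 0, so <>q is true at 3.
    At 3: [][]q requires []q at every successor {0, 1, 3, 5}.
      []q fails at 0, so [][]q is false at 3.
Satisfying worlds: none.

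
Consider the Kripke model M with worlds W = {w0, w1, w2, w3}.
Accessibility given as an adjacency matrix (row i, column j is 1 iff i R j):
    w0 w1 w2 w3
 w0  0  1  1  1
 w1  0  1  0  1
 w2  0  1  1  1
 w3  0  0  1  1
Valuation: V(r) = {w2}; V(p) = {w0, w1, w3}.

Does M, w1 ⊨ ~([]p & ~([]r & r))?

Recall that []ψ holds at a world iff ψ holds at every accessible world, and <>ψ holds iff ψ holds at some accessible world.
At w1: []p & ~([]r & r) is true, so ~([]p & ~([]r & r)) is false.
  At w1: []p is true, ~([]r & r) is true, so []p & ~([]r & r) is true.
    At w1: []p requires p at every successor {w1, w3}.
      At w1: p is true.
      At w3: p is true.
    So []p is true at w1.
    At w1: []r & r is false, so ~([]r & r) is true.
      At w1: []r is false, r is false, so []r & r is false.

No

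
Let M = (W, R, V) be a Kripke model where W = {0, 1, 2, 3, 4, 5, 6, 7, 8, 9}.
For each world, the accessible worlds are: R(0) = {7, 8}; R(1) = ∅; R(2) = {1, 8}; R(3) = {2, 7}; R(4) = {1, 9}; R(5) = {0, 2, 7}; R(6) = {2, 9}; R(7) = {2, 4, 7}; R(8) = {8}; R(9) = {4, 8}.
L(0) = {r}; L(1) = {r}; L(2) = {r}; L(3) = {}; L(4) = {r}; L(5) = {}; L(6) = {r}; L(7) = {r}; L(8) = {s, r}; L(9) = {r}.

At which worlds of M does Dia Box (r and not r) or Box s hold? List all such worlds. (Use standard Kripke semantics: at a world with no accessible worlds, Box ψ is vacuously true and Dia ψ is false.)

1, 2, 4, 8

Recall that Box ψ holds at a world iff ψ holds at every accessible world, and Dia ψ holds iff ψ holds at some accessible world.
Let φ = Dia Box (r and not r) or Box s. Evaluate φ at each world:
  0 (successors {7, 8}): φ is false.
  1 (successors ∅): φ is true.
  2 (successors {1, 8}): φ is true.
  3 (successors {2, 7}): φ is false.
  4 (successors {1, 9}): φ is true.
  5 (successors {0, 2, 7}): φ is false.
  6 (successors {2, 9}): φ is false.
  7 (successors {2, 4, 7}): φ is false.
  8 (successors {8}): φ is true.
  9 (successors {4, 8}): φ is false.
For instance, at 2:
  At 2: Dia Box (r and not r) is true, Box s is false, so Dia Box (r and not r) or Box s is true.
    At 2: Dia Box (r and not r) requires Box (r and not r) at some successor in {1, 8}.
      Box (r and not r) holds at 1, so Dia Box (r and not r) is true at 2.
    At 2: Box s requires s at every successor {1, 8}.
      s fails at 1, so Box s is false at 2.
Satisfying worlds: {1, 2, 4, 8}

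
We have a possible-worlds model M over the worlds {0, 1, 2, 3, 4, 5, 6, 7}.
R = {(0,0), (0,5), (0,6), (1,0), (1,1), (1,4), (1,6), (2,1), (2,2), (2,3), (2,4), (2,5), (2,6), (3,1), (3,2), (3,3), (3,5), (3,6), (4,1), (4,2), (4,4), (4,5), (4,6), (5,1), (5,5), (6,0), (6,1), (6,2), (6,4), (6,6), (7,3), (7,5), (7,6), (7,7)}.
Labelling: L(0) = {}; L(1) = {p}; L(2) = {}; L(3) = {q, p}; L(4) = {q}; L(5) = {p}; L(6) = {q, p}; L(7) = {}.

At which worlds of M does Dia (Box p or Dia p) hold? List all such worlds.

Let φ = Dia (Box p or Dia p). Evaluate φ at each world:
  0 (successors {0, 5, 6}): φ is true.
  1 (successors {0, 1, 4, 6}): φ is true.
  2 (successors {1, 2, 3, 4, 5, 6}): φ is true.
  3 (successors {1, 2, 3, 5, 6}): φ is true.
  4 (successors {1, 2, 4, 5, 6}): φ is true.
  5 (successors {1, 5}): φ is true.
  6 (successors {0, 1, 2, 4, 6}): φ is true.
  7 (successors {3, 5, 6, 7}): φ is true.
For instance, at 4:
  At 4: Dia (Box p or Dia p) requires Box p or Dia p at some successor in {1, 2, 4, 5, 6}.
    Box p or Dia p holds at 1, so Dia (Box p or Dia p) is true at 4.
      At 1: Box p is false, Dia p is true, so Box p or Dia p is true.
Satisfying worlds: {0, 1, 2, 3, 4, 5, 6, 7}

0, 1, 2, 3, 4, 5, 6, 7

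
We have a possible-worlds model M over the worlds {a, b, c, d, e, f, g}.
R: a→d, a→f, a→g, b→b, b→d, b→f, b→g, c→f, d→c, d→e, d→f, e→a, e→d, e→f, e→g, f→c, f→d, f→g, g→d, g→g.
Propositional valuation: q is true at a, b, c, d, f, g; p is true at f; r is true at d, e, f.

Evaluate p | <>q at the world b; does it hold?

Yes

At b: p is false, <>q is true, so p | <>q is true.
  At b: <>q requires q at some successor in {b, d, f, g}.
    q holds at b, so <>q is true at b.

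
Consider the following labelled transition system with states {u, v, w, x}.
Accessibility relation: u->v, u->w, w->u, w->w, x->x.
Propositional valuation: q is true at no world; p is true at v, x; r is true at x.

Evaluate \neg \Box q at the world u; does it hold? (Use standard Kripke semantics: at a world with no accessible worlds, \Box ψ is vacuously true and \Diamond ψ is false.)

At u: \Box q is false, so \neg \Box q is true.
  At u: \Box q requires q at every successor {v, w}.
    q fails at v, so \Box q is false at u.

Yes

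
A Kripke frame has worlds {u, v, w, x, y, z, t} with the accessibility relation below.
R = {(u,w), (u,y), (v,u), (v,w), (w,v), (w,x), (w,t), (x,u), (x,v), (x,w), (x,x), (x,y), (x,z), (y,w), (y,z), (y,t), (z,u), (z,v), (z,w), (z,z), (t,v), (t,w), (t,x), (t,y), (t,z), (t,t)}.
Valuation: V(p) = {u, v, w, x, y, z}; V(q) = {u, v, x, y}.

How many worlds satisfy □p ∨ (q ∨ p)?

Let φ = □p ∨ (q ∨ p). Evaluate φ at each world:
  u (successors {w, y}): φ is true.
  v (successors {u, w}): φ is true.
  w (successors {v, x, t}): φ is true.
  x (successors {u, v, w, x, y, z}): φ is true.
  y (successors {w, z, t}): φ is true.
  z (successors {u, v, w, z}): φ is true.
  t (successors {v, w, x, y, z, t}): φ is false.
For instance, at y:
  At y: □p is false, q ∨ p is true, so □p ∨ (q ∨ p) is true.
    At y: □p requires p at every successor {w, z, t}.
      p fails at t, so □p is false at y.
Satisfying worlds: {u, v, w, x, y, z}

6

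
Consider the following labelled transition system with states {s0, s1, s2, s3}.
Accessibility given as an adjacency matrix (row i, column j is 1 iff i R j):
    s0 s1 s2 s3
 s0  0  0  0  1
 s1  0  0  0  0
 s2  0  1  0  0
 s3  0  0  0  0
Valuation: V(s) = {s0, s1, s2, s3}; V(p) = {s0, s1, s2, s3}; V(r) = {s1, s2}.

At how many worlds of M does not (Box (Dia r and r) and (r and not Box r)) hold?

4

Recall that Box ψ holds at a world iff ψ holds at every accessible world, and Dia ψ holds iff ψ holds at some accessible world.
Let φ = not (Box (Dia r and r) and (r and not Box r)). Evaluate φ at each world:
  s0 (successors {s3}): φ is true.
  s1 (successors ∅): φ is true.
  s2 (successors {s1}): φ is true.
  s3 (successors ∅): φ is true.
For instance, at s0:
  At s0: Box (Dia r and r) and (r and not Box r) is false, so not (Box (Dia r and r) and (r and not Box r)) is true.
    At s0: Box (Dia r and r) is false, r and not Box r is false, so Box (Dia r and r) and (r and not Box r) is false.
      At s0: Box (Dia r and r) requires Dia r and r at every successor {s3}.
        Dia r and r fails at s3, so Box (Dia r and r) is false at s0.
      At s0: r is false, not Box r is true, so r and not Box r is false.
Satisfying worlds: {s0, s1, s2, s3}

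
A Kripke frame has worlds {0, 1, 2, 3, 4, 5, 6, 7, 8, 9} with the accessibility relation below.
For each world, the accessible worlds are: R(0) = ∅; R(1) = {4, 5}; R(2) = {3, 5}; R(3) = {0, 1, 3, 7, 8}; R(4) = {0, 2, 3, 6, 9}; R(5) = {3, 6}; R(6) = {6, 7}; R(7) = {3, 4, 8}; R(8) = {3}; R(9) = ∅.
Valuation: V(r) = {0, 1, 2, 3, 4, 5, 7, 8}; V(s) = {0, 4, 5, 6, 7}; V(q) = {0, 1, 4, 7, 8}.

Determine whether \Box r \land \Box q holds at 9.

Yes

Recall that \Box ψ holds at a world iff ψ holds at every accessible world, and \Diamond ψ holds iff ψ holds at some accessible world.
At 9: \Box r is true, \Box q is true, so \Box r \land \Box q is true.
  At 9: no accessible worlds, so \Box r holds vacuously.
  At 9: no accessible worlds, so \Box q holds vacuously.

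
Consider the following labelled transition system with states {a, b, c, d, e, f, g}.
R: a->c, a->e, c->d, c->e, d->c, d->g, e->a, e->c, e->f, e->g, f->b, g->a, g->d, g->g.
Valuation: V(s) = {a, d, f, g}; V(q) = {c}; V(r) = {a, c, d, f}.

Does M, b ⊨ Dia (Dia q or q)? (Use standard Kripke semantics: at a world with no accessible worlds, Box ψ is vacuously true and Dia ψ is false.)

No

At b: no accessible worlds, so Dia (Dia q or q) is false.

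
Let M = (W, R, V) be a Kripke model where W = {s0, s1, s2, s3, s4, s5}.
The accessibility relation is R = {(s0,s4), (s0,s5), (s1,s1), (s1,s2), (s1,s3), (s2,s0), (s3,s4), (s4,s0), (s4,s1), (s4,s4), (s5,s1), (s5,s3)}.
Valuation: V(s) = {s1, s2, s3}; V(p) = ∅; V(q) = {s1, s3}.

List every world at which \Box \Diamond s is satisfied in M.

s0, s3

Let φ = \Box \Diamond s. Evaluate φ at each world:
  s0 (successors {s4, s5}): φ is true.
  s1 (successors {s1, s2, s3}): φ is false.
  s2 (successors {s0}): φ is false.
  s3 (successors {s4}): φ is true.
  s4 (successors {s0, s1, s4}): φ is false.
  s5 (successors {s1, s3}): φ is false.
For instance, at s0:
  At s0: \Box \Diamond s requires \Diamond s at every successor {s4, s5}.
      At s4: \Diamond s requires s at some successor in {s0, s1, s4}.
        s holds at s1, so \Diamond s is true at s4.
      At s5: \Diamond s requires s at some successor in {s1, s3}.
        s holds at s1, so \Diamond s is true at s5.
  So \Box \Diamond s is true at s0.
Satisfying worlds: {s0, s3}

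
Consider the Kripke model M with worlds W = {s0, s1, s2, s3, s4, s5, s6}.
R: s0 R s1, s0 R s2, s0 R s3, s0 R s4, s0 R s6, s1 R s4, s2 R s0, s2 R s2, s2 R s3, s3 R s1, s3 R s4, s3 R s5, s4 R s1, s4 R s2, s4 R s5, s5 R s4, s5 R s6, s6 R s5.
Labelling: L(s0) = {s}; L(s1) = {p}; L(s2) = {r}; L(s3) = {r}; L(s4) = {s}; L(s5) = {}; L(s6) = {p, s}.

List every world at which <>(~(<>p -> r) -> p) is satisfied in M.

s0, s2, s3, s4, s5

Recall that <>ψ holds at a world iff ψ holds at some accessible world.
Let φ = <>(~(<>p -> r) -> p). Evaluate φ at each world:
  s0 (successors {s1, s2, s3, s4, s6}): φ is true.
  s1 (successors {s4}): φ is false.
  s2 (successors {s0, s2, s3}): φ is true.
  s3 (successors {s1, s4, s5}): φ is true.
  s4 (successors {s1, s2, s5}): φ is true.
  s5 (successors {s4, s6}): φ is true.
  s6 (successors {s5}): φ is false.
For instance, at s3:
  At s3: <>(~(<>p -> r) -> p) requires ~(<>p -> r) -> p at some successor in {s1, s4, s5}.
    ~(<>p -> r) -> p holds at s1, so <>(~(<>p -> r) -> p) is true at s3.
      At s1: ~(<>p -> r) is false, p is true, so ~(<>p -> r) -> p is true.
Satisfying worlds: {s0, s2, s3, s4, s5}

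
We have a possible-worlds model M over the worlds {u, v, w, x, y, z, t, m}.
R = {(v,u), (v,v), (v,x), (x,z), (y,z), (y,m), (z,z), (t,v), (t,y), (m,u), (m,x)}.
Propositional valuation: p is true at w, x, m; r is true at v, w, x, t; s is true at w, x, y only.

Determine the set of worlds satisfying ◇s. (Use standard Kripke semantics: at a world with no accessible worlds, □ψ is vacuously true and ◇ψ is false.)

Let φ = ◇s. Evaluate φ at each world:
  u (successors ∅): φ is false.
  v (successors {u, v, x}): φ is true.
  w (successors ∅): φ is false.
  x (successors {z}): φ is false.
  y (successors {z, m}): φ is false.
  z (successors {z}): φ is false.
  t (successors {v, y}): φ is true.
  m (successors {u, x}): φ is true.
For instance, at t:
  At t: ◇s requires s at some successor in {v, y}.
    s holds at y, so ◇s is true at t.
Satisfying worlds: {v, t, m}

v, t, m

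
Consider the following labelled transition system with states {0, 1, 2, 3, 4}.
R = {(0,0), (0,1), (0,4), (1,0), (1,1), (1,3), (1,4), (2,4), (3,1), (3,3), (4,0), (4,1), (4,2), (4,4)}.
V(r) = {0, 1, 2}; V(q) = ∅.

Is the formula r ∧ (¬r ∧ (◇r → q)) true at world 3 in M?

Recall that ◇ψ holds at a world iff ψ holds at some accessible world.
At 3: r is false, ¬r ∧ (◇r → q) is false, so r ∧ (¬r ∧ (◇r → q)) is false.
  At 3: ¬r is true, ◇r → q is false, so ¬r ∧ (◇r → q) is false.
    At 3: ◇r is true, q is false, so ◇r → q is false.
      At 3: ◇r requires r at some successor in {1, 3}.
        r holds at 1, so ◇r is true at 3.

No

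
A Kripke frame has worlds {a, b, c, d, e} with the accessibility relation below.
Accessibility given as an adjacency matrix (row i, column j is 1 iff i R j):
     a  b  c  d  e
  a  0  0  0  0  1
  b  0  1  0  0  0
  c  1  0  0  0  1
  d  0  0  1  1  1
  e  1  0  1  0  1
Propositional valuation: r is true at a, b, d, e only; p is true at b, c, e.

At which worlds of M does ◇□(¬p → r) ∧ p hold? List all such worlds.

b, c, e

Let φ = ◇□(¬p → r) ∧ p. Evaluate φ at each world:
  a (successors {e}): φ is false.
  b (successors {b}): φ is true.
  c (successors {a, e}): φ is true.
  d (successors {c, d, e}): φ is false.
  e (successors {a, c, e}): φ is true.
For instance, at a:
  At a: ◇□(¬p → r) is true, p is false, so ◇□(¬p → r) ∧ p is false.
    At a: ◇□(¬p → r) requires □(¬p → r) at some successor in {e}.
      □(¬p → r) holds at e, so ◇□(¬p → r) is true at a.
Satisfying worlds: {b, c, e}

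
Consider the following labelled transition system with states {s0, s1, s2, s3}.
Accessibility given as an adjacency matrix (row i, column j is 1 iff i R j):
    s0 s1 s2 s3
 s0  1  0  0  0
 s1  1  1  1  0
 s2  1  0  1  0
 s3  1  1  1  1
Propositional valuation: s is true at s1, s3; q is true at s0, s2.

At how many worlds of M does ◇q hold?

4

Recall that ◇ψ holds at a world iff ψ holds at some accessible world.
Let φ = ◇q. Evaluate φ at each world:
  s0 (successors {s0}): φ is true.
  s1 (successors {s0, s1, s2}): φ is true.
  s2 (successors {s0, s2}): φ is true.
  s3 (successors {s0, s1, s2, s3}): φ is true.
For instance, at s3:
  At s3: ◇q requires q at some successor in {s0, s1, s2, s3}.
    q holds at s0, so ◇q is true at s3.
Satisfying worlds: {s0, s1, s2, s3}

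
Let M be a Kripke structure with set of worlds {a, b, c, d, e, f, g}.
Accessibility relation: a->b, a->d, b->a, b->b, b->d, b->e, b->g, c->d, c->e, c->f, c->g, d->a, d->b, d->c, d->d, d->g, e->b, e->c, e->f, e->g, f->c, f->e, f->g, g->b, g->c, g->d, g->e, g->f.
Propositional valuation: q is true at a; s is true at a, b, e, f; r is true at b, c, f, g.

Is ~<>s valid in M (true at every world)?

No

Let φ = ~<>s. Evaluate φ at each world:
  a (successors {b, d}): φ is false.
  b (successors {a, b, d, e, g}): φ is false.
  c (successors {d, e, f, g}): φ is false.
  d (successors {a, b, c, d, g}): φ is false.
  e (successors {b, c, f, g}): φ is false.
  f (successors {c, e, g}): φ is false.
  g (successors {b, c, d, e, f}): φ is false.
Detail at a (counterexample):
  At a: <>s is true, so ~<>s is false.
    At a: <>s requires s at some successor in {b, d}.
      s holds at b, so <>s is true at a.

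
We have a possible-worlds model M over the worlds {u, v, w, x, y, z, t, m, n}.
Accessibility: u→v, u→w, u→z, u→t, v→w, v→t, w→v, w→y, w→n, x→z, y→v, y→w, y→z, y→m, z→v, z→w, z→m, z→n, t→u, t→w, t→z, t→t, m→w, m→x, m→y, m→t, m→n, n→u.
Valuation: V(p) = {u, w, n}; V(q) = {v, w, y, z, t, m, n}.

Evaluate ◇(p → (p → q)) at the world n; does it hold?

At n: ◇(p → (p → q)) requires p → (p → q) at some successor in {u}.
  At u: p → (p → q) is false.
So ◇(p → (p → q)) is false at n.

No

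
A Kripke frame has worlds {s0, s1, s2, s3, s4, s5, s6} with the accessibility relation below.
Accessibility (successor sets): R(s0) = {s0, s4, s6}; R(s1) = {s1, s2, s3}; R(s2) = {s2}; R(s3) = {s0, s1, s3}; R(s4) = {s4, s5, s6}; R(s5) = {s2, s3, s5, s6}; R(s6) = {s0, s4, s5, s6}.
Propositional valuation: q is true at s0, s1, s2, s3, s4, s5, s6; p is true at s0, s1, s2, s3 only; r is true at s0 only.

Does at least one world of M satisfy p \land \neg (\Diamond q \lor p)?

Let φ = p \land \neg (\Diamond q \lor p). Evaluate φ at each world:
  s0 (successors {s0, s4, s6}): φ is false.
  s1 (successors {s1, s2, s3}): φ is false.
  s2 (successors {s2}): φ is false.
  s3 (successors {s0, s1, s3}): φ is false.
  s4 (successors {s4, s5, s6}): φ is false.
  s5 (successors {s2, s3, s5, s6}): φ is false.
  s6 (successors {s0, s4, s5, s6}): φ is false.
For instance, at s5:
  At s5: p is false, \neg (\Diamond q \lor p) is false, so p \land \neg (\Diamond q \lor p) is false.
    At s5: \Diamond q \lor p is true, so \neg (\Diamond q \lor p) is false.
      At s5: \Diamond q is true, p is false, so \Diamond q \lor p is true.

No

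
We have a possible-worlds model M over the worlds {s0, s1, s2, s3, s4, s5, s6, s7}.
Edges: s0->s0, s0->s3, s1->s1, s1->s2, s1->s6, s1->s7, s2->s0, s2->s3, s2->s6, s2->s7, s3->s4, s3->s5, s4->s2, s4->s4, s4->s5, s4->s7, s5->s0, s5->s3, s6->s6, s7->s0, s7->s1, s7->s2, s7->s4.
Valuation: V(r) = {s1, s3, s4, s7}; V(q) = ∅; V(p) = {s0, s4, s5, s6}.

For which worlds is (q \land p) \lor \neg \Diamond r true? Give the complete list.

s6

Recall that \Diamond ψ holds at a world iff ψ holds at some accessible world.
Let φ = (q \land p) \lor \neg \Diamond r. Evaluate φ at each world:
  s0 (successors {s0, s3}): φ is false.
  s1 (successors {s1, s2, s6, s7}): φ is false.
  s2 (successors {s0, s3, s6, s7}): φ is false.
  s3 (successors {s4, s5}): φ is false.
  s4 (successors {s2, s4, s5, s7}): φ is false.
  s5 (successors {s0, s3}): φ is false.
  s6 (successors {s6}): φ is true.
  s7 (successors {s0, s1, s2, s4}): φ is false.
For instance, at s7:
  At s7: q \land p is false, \neg \Diamond r is false, so (q \land p) \lor \neg \Diamond r is false.
    At s7: \Diamond r is true, so \neg \Diamond r is false.
      At s7: \Diamond r requires r at some successor in {s0, s1, s2, s4}.
        r holds at s1, so \Diamond r is true at s7.
Satisfying worlds: {s6}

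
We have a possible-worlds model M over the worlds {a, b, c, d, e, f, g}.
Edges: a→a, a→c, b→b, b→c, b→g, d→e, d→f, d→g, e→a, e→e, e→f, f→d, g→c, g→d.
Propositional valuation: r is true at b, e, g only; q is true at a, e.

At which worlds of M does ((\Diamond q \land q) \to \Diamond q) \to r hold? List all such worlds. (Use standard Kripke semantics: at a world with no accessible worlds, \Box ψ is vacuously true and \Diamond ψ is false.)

Recall that \Diamond ψ holds at a world iff ψ holds at some accessible world.
Let φ = ((\Diamond q \land q) \to \Diamond q) \to r. Evaluate φ at each world:
  a (successors {a, c}): φ is false.
  b (successors {b, c, g}): φ is true.
  c (successors ∅): φ is false.
  d (successors {e, f, g}): φ is false.
  e (successors {a, e, f}): φ is true.
  f (successors {d}): φ is false.
  g (successors {c, d}): φ is true.
For instance, at a:
  At a: (\Diamond q \land q) \to \Diamond q is true, r is false, so ((\Diamond q \land q) \to \Diamond q) \to r is false.
    At a: \Diamond q \land q is true, \Diamond q is true, so (\Diamond q \land q) \to \Diamond q is true.
      At a: \Diamond q is true, q is true, so \Diamond q \land q is true.
      At a: \Diamond q requires q at some successor in {a, c}.
        q holds at a, so \Diamond q is true at a.
Satisfying worlds: {b, e, g}

b, e, g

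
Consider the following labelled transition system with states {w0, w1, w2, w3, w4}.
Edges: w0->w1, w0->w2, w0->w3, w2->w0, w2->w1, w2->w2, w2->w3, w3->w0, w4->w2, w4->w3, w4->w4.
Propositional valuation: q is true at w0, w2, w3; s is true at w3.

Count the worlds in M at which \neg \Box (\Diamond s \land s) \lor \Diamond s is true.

Let φ = \neg \Box (\Diamond s \land s) \lor \Diamond s. Evaluate φ at each world:
  w0 (successors {w1, w2, w3}): φ is true.
  w1 (successors ∅): φ is false.
  w2 (successors {w0, w1, w2, w3}): φ is true.
  w3 (successors {w0}): φ is true.
  w4 (successors {w2, w3, w4}): φ is true.
For instance, at w2:
  At w2: \neg \Box (\Diamond s \land s) is true, \Diamond s is true, so \neg \Box (\Diamond s \land s) \lor \Diamond s is true.
    At w2: \Box (\Diamond s \land s) is false, so \neg \Box (\Diamond s \land s) is true.
      At w2: \Box (\Diamond s \land s) requires \Diamond s \land s at every successor {w0, w1, w2, w3}.
        \Diamond s \land s fails at w0, so \Box (\Diamond s \land s) is false at w2.
    At w2: \Diamond s requires s at some successor in {w0, w1, w2, w3}.
      s holds at w3, so \Diamond s is true at w2.
Satisfying worlds: {w0, w2, w3, w4}

4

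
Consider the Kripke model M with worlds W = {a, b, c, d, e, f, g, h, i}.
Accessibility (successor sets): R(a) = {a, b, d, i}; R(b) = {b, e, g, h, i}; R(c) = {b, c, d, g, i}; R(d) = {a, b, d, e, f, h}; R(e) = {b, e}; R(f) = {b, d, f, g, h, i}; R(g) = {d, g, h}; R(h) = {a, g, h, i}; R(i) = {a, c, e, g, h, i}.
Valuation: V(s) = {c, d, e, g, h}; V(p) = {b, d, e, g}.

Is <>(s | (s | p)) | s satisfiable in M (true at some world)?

Yes

Recall that <>ψ holds at a world iff ψ holds at some accessible world.
Let φ = <>(s | (s | p)) | s. Evaluate φ at each world:
  a (successors {a, b, d, i}): φ is true.
  b (successors {b, e, g, h, i}): φ is true.
  c (successors {b, c, d, g, i}): φ is true.
  d (successors {a, b, d, e, f, h}): φ is true.
  e (successors {b, e}): φ is true.
  f (successors {b, d, f, g, h, i}): φ is true.
  g (successors {d, g, h}): φ is true.
  h (successors {a, g, h, i}): φ is true.
  i (successors {a, c, e, g, h, i}): φ is true.
Detail at a (witness):
  At a: <>(s | (s | p)) is true, s is false, so <>(s | (s | p)) | s is true.
    At a: <>(s | (s | p)) requires s | (s | p) at some successor in {a, b, d, i}.
      s | (s | p) holds at b, so <>(s | (s | p)) is true at a.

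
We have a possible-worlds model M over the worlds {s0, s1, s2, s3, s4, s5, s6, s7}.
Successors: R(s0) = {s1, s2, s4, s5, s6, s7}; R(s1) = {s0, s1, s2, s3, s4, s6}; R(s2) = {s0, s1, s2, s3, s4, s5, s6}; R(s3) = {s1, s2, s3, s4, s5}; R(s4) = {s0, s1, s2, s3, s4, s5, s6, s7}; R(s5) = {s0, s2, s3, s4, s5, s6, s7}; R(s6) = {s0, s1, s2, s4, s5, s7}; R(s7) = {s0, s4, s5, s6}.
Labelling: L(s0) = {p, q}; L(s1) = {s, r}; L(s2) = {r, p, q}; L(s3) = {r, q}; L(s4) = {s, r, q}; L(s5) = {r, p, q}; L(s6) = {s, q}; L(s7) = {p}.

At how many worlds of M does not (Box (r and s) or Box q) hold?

7

Let φ = not (Box (r and s) or Box q). Evaluate φ at each world:
  s0 (successors {s1, s2, s4, s5, s6, s7}): φ is true.
  s1 (successors {s0, s1, s2, s3, s4, s6}): φ is true.
  s2 (successors {s0, s1, s2, s3, s4, s5, s6}): φ is true.
  s3 (successors {s1, s2, s3, s4, s5}): φ is true.
  s4 (successors {s0, s1, s2, s3, s4, s5, s6, s7}): φ is true.
  s5 (successors {s0, s2, s3, s4, s5, s6, s7}): φ is true.
  s6 (successors {s0, s1, s2, s4, s5, s7}): φ is true.
  s7 (successors {s0, s4, s5, s6}): φ is false.
For instance, at s0:
  At s0: Box (r and s) or Box q is false, so not (Box (r and s) or Box q) is true.
    At s0: Box (r and s) is false, Box q is false, so Box (r and s) or Box q is false.
      At s0: Box (r and s) requires r and s at every successor {s1, s2, s4, s5, s6, s7}.
        r and s fails at s2, so Box (r and s) is false at s0.
      At s0: Box q requires q at every successor {s1, s2, s4, s5, s6, s7}.
        q fails at s1, so Box q is false at s0.
Satisfying worlds: {s0, s1, s2, s3, s4, s5, s6}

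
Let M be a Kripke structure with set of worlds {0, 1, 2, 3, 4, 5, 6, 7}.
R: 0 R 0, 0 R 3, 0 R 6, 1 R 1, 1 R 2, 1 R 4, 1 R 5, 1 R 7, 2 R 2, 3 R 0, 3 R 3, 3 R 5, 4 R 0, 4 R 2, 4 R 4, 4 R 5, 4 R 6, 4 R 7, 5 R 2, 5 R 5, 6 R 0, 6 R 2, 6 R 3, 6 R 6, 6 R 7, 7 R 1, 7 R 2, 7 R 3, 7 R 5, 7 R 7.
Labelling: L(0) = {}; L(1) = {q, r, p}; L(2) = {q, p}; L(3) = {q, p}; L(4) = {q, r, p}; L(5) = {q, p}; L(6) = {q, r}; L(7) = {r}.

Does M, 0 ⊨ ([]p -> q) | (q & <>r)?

Yes

At 0: []p -> q is true, q & <>r is false, so ([]p -> q) | (q & <>r) is true.
  At 0: []p is false, q is false, so []p -> q is true.
    At 0: []p requires p at every successor {0, 3, 6}.
      p fails at 0, so []p is false at 0.
  At 0: q is false, <>r is true, so q & <>r is false.
    At 0: <>r requires r at some successor in {0, 3, 6}.
      r holds at 6, so <>r is true at 0.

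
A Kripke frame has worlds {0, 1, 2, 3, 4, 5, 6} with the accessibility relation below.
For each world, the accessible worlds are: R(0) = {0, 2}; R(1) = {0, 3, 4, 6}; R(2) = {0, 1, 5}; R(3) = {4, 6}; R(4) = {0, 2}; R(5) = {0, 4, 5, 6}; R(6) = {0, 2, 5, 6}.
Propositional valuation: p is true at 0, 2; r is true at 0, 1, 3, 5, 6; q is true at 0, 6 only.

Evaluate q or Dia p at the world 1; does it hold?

At 1: q is false, Dia p is true, so q or Dia p is true.
  At 1: Dia p requires p at some successor in {0, 3, 4, 6}.
    p holds at 0, so Dia p is true at 1.

Yes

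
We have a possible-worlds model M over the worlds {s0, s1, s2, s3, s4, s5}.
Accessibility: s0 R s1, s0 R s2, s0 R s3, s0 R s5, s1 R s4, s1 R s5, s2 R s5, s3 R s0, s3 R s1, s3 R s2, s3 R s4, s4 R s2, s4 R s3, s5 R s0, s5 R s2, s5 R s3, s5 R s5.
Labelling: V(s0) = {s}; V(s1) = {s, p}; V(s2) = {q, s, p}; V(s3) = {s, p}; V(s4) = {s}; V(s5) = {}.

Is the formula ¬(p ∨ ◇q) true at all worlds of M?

No

Let φ = ¬(p ∨ ◇q). Evaluate φ at each world:
  s0 (successors {s1, s2, s3, s5}): φ is false.
  s1 (successors {s4, s5}): φ is false.
  s2 (successors {s5}): φ is false.
  s3 (successors {s0, s1, s2, s4}): φ is false.
  s4 (successors {s2, s3}): φ is false.
  s5 (successors {s0, s2, s3, s5}): φ is false.
Detail at s0 (counterexample):
  At s0: p ∨ ◇q is true, so ¬(p ∨ ◇q) is false.
    At s0: p is false, ◇q is true, so p ∨ ◇q is true.
      At s0: ◇q requires q at some successor in {s1, s2, s3, s5}.
        q holds at s2, so ◇q is true at s0.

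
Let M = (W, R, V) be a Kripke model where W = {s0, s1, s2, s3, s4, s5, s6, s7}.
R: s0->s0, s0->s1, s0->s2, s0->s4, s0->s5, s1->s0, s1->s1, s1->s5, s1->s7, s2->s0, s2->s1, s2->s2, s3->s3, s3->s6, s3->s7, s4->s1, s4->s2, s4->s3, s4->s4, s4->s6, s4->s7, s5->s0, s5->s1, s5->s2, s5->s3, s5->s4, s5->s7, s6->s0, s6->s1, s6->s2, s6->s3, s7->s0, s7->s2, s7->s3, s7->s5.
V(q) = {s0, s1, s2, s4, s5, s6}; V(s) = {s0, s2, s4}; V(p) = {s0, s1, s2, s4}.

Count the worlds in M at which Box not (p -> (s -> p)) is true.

Let φ = Box not (p -> (s -> p)). Evaluate φ at each world:
  s0 (successors {s0, s1, s2, s4, s5}): φ is false.
  s1 (successors {s0, s1, s5, s7}): φ is false.
  s2 (successors {s0, s1, s2}): φ is false.
  s3 (successors {s3, s6, s7}): φ is false.
  s4 (successors {s1, s2, s3, s4, s6, s7}): φ is false.
  s5 (successors {s0, s1, s2, s3, s4, s7}): φ is false.
  s6 (successors {s0, s1, s2, s3}): φ is false.
  s7 (successors {s0, s2, s3, s5}): φ is false.
For instance, at s3:
  At s3: Box not (p -> (s -> p)) requires not (p -> (s -> p)) at every successor {s3, s6, s7}.
    not (p -> (s -> p)) fails at s3, so Box not (p -> (s -> p)) is false at s3.
Satisfying worlds: none.

0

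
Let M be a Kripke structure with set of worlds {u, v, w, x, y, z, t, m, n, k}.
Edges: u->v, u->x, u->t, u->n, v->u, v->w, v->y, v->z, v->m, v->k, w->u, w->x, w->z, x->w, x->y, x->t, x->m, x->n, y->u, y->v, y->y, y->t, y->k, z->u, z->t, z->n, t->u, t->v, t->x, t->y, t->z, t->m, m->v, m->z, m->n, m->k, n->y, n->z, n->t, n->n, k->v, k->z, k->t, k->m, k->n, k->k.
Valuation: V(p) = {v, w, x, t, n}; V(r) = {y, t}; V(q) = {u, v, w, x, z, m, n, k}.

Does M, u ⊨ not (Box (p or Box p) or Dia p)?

Recall that Box ψ holds at a world iff ψ holds at every accessible world, and Dia ψ holds iff ψ holds at some accessible world.
At u: Box (p or Box p) or Dia p is true, so not (Box (p or Box p) or Dia p) is false.
  At u: Box (p or Box p) is true, Dia p is true, so Box (p or Box p) or Dia p is true.
    At u: Box (p or Box p) requires p or Box p at every successor {v, x, t, n}.
      At v: p or Box p is true.
      At x: p or Box p is true.
      At t: p or Box p is true.
      At n: p or Box p is true.
    So Box (p or Box p) is true at u.
    At u: Dia p requires p at some successor in {v, x, t, n}.
      p holds at v, so Dia p is true at u.

No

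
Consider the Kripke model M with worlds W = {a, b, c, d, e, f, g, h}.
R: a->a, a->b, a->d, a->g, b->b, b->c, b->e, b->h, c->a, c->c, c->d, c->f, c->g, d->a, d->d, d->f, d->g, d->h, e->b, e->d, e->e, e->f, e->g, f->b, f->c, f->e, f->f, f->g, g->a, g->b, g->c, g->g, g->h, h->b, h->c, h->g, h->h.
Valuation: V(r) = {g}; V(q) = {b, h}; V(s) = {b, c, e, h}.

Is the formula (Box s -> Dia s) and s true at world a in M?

At a: Box s -> Dia s is true, s is false, so (Box s -> Dia s) and s is false.
  At a: Box s is false, Dia s is true, so Box s -> Dia s is true.
    At a: Box s requires s at every successor {a, b, d, g}.
      s fails at a, so Box s is false at a.
    At a: Dia s requires s at some successor in {a, b, d, g}.
      s holds at b, so Dia s is true at a.

No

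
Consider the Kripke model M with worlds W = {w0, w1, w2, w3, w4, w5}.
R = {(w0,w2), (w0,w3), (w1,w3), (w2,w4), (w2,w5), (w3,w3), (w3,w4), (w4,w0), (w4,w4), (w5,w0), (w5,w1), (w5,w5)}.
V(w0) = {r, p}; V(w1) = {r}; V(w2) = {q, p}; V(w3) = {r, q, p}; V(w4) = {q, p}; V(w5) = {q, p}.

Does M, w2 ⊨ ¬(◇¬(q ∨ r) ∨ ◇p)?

No

At w2: ◇¬(q ∨ r) ∨ ◇p is true, so ¬(◇¬(q ∨ r) ∨ ◇p) is false.
  At w2: ◇¬(q ∨ r) is false, ◇p is true, so ◇¬(q ∨ r) ∨ ◇p is true.
    At w2: ◇¬(q ∨ r) requires ¬(q ∨ r) at some successor in {w4, w5}.
      At w4: ¬(q ∨ r) is false.
      At w5: ¬(q ∨ r) is false.
    So ◇¬(q ∨ r) is false at w2.
    At w2: ◇p requires p at some successor in {w4, w5}.
      p holds at w4, so ◇p is true at w2.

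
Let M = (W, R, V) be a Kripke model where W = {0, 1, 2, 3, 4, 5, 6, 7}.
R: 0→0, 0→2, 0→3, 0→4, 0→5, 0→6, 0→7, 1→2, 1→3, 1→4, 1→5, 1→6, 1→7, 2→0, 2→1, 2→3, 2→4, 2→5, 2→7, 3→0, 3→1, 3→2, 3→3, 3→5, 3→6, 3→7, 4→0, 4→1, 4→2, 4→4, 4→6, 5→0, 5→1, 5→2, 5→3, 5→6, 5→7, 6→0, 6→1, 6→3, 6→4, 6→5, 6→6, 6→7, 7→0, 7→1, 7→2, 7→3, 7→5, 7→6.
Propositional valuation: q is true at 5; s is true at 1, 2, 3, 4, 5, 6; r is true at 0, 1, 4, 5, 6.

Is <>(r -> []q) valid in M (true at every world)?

Yes

Recall that []ψ holds at a world iff ψ holds at every accessible world, and <>ψ holds iff ψ holds at some accessible world.
Let φ = <>(r -> []q). Evaluate φ at each world:
  0 (successors {0, 2, 3, 4, 5, 6, 7}): φ is true.
  1 (successors {2, 3, 4, 5, 6, 7}): φ is true.
  2 (successors {0, 1, 3, 4, 5, 7}): φ is true.
  3 (successors {0, 1, 2, 3, 5, 6, 7}): φ is true.
  4 (successors {0, 1, 2, 4, 6}): φ is true.
  5 (successors {0, 1, 2, 3, 6, 7}): φ is true.
  6 (successors {0, 1, 3, 4, 5, 6, 7}): φ is true.
  7 (successors {0, 1, 2, 3, 5, 6}): φ is true.
For instance, at 0:
  At 0: <>(r -> []q) requires r -> []q at some successor in {0, 2, 3, 4, 5, 6, 7}.
    r -> []q holds at 2, so <>(r -> []q) is true at 0.
      At 2: r is false, []q is false, so r -> []q is true.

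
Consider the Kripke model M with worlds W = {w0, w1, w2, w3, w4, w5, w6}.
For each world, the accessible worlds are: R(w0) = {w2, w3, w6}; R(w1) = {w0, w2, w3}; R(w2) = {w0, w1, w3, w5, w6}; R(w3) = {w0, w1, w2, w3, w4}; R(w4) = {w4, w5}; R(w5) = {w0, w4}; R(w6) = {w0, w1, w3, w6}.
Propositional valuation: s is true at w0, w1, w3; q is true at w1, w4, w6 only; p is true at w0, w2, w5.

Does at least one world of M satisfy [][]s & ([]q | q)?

Let φ = [][]s & ([]q | q). Evaluate φ at each world:
  w0 (successors {w2, w3, w6}): φ is false.
  w1 (successors {w0, w2, w3}): φ is false.
  w2 (successors {w0, w1, w3, w5, w6}): φ is false.
  w3 (successors {w0, w1, w2, w3, w4}): φ is false.
  w4 (successors {w4, w5}): φ is false.
  w5 (successors {w0, w4}): φ is false.
  w6 (successors {w0, w1, w3, w6}): φ is false.
For instance, at w5:
  At w5: [][]s is false, []q | q is false, so [][]s & ([]q | q) is false.
    At w5: [][]s requires []s at every successor {w0, w4}.
      []s fails at w0, so [][]s is false at w5.
    At w5: []q is false, q is false, so []q | q is false.
      At w5: []q requires q at every successor {w0, w4}.
        q fails at w0, so []q is false at w5.

No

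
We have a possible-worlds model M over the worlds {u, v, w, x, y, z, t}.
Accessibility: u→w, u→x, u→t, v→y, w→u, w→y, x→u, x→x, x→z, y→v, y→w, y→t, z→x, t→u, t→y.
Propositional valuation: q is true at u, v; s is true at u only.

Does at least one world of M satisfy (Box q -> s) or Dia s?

Yes

Let φ = (Box q -> s) or Dia s. Evaluate φ at each world:
  u (successors {w, x, t}): φ is true.
  v (successors {y}): φ is true.
  w (successors {u, y}): φ is true.
  x (successors {u, x, z}): φ is true.
  y (successors {v, w, t}): φ is true.
  z (successors {x}): φ is true.
  t (successors {u, y}): φ is true.
Detail at u (witness):
  At u: Box q -> s is true, Dia s is false, so (Box q -> s) or Dia s is true.
    At u: Box q is false, s is true, so Box q -> s is true.
      At u: Box q requires q at every successor {w, x, t}.
        q fails at w, so Box q is false at u.
    At u: Dia s requires s at some successor in {w, x, t}.
      At w: s is false.
      At x: s is false.
      At t: s is false.
    So Dia s is false at u.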